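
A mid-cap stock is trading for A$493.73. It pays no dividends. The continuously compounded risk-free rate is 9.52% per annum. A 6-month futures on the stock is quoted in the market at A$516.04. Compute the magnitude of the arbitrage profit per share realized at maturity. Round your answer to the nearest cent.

A$1.76 per share

Fair futures: F* = S·e^(carry·T), with carry = r = 0.0952
F* = 493.73 · e^(0.0952 × 6/12) = 493.73 · e^0.047600 = 493.73 × 1.048751 = A$517.7998
Market A$516.04 < fair A$517.7998: forward underpriced → reverse cash-and-carry (short spot, go long the forward).
At maturity, profit = |F_mkt − F*| = |516.04 − 517.7998| = A$1.76 per share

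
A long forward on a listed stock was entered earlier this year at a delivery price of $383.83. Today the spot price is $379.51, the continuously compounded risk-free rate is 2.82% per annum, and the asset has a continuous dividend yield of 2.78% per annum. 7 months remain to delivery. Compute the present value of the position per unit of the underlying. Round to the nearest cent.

Current fair forward for the remaining 7 months: F = S·e^((r − q)·T), (r − q) = 0.0282 − 0.0278 = 0.0004
F = 379.51 · e^(0.0004 × 7/12) = 379.51 × 1.000233 = 379.5984
Value of long forward = (F − K)·e^(−rT) = (379.5984 − 383.83) · e^(−0.0282·7/12)
= -4.2316 × 0.983685 = -4.16

-$4.16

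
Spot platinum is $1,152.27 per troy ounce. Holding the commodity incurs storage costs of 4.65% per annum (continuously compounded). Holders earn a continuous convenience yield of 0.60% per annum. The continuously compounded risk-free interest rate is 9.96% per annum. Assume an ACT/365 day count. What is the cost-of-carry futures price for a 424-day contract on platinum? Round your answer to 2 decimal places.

$1,355.92 per troy ounce

Net carry = r + u − y = 0.0996 + 0.0465 − 0.0060 = 0.1401
F = S·e^((r+u−y)T) = 1152.27 · e^(0.1401 × 424/365) = 1152.27 · e^0.16274630
= 1152.27 × 1.17673811 = $1,355.92 per troy ounce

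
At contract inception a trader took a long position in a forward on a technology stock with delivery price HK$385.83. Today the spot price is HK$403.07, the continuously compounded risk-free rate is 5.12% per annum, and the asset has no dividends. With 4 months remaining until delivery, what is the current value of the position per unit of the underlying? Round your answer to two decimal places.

Current fair forward for the remaining 4 months: F = S·e^(r·T), r = 0.0512
F = 403.07 · e^(0.0512 × 4/12) = 403.07 × 1.017213 = 410.0080
Value of long forward = (F − K)·e^(−rT) = (410.0080 − 385.83) · e^(−0.0512·4/12)
= 24.1780 × 0.983078 = 23.77

HK$23.77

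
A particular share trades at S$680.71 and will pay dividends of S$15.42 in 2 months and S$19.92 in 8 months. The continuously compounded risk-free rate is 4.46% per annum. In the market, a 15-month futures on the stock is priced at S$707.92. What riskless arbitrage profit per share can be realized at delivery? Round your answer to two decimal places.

S$24.81 per share

PV(dividends) I = 15.42·e^(−0.0446·2/12) + 19.92·e^(−0.0446·8/12) = 34.6422
Fair futures F* = (S − I)·e^(rT) = (680.71 − 34.6422)·e^0.055750 = 646.0678 × 1.057333 = 683.1088
Market S$707.92 > fair 683.1088: forward overpriced → cash-and-carry (borrow at r, buy the stock and collect the dividends, short the forward).
Profit at T = |F_mkt − F*| = |707.92 − 683.1088| = S$24.81 per share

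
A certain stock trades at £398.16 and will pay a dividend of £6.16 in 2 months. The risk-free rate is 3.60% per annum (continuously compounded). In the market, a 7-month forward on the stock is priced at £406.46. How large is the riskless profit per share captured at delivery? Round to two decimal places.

PV(dividends) I = 6.16·e^(−0.0360·2/12) = 6.1232
Fair forward F* = (S − I)·e^(rT) = (398.16 − 6.1232)·e^0.021000 = 392.0368 × 1.021222 = 400.3566
Market £406.46 > fair 400.3566: forward overpriced → cash-and-carry (borrow at r, buy the stock and collect the dividends, short the forward).
Profit at T = |F_mkt − F*| = |406.46 − 400.3566| = £6.10 per share

£6.10 per share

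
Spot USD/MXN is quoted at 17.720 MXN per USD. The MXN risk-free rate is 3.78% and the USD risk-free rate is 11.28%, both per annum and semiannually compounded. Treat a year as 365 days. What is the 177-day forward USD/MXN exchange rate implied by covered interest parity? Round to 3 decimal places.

By covered interest parity, F = S · (1+r_MXN/2)^(2T) / (1+r_USD/2)^(2T)
= 17.720 × 1.018325 / 1.054655 = 17.720 × 0.965553
F = 17.110 MXN per USD

17.110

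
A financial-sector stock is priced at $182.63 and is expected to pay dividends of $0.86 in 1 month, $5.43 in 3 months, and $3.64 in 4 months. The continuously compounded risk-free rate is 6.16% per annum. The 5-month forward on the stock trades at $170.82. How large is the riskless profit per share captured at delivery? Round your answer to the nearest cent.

PV(dividends) I = 0.86·e^(−0.0616·1/12) + 5.43·e^(−0.0616·3/12) + 3.64·e^(−0.0616·4/12) = 9.7686
Fair forward F* = (S − I)·e^(rT) = (182.63 − 9.7686)·e^0.025667 = 172.8614 × 1.025999 = 177.3556
Market $170.82 < fair 177.3556: forward underpriced → reverse cash-and-carry (short the stock, invest proceeds at r, pay the dividends, go long the forward).
Profit at T = |F_mkt − F*| = |170.82 − 177.3556| = $6.54 per share

$6.54 per share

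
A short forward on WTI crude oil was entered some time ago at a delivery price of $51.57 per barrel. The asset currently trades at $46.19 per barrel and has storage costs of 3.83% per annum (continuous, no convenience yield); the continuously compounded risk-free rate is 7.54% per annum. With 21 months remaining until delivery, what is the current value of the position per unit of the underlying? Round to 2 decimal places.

-$4.20 per barrel

Current fair forward for the remaining 21 months: F = S·e^((r + u)·T), (r + u) = 0.0754 + 0.0383 = 0.1137
F = 46.19 · e^(0.1137 × 21/12) = 46.19 × 1.220151 = 56.3588
Value of long forward = (F − K)·e^(−rT) = (56.3588 − 51.57) · e^(−0.0754·21/12)
= 4.7888 × 0.876385 = 4.20
Short position value = −(long value) = -$4.20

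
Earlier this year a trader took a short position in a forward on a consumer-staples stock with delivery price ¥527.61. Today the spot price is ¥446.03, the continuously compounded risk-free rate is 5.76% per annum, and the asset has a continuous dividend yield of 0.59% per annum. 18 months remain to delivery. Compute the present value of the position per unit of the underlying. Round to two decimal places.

¥41.84

Current fair forward for the remaining 18 months: F = S·e^((r − q)·T), (r − q) = 0.0576 − 0.0059 = 0.0517
F = 446.03 · e^(0.0517 × 18/12) = 446.03 × 1.080636 = 481.9961
Value of long forward = (F − K)·e^(−rT) = (481.9961 − 527.61) · e^(−0.0576·18/12)
= -45.6139 × 0.917227 = -41.84
Short position value = −(long value) = ¥41.84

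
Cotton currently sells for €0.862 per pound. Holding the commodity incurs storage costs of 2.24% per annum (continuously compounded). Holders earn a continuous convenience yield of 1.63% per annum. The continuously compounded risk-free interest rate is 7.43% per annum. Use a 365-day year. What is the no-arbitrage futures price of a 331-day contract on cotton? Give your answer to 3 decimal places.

€0.927 per pound

Net carry = r + u − y = 0.0743 + 0.0224 − 0.0163 = 0.0804
F = S·e^((r+u−y)T) = 0.862 · e^(0.0804 × 331/365) = 0.862 · e^0.072911
= 0.862 × 1.075635 = €0.927 per pound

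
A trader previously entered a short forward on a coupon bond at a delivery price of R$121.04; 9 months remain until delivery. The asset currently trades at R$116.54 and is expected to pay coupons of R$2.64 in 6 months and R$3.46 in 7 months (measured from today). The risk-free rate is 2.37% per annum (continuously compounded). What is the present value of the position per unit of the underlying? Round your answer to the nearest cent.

PV(remaining coupons) I = 2.64·e^(−0.0237·6/12) + 3.46·e^(−0.0237·7/12) = 6.0214
Current forward F = (S − I)·e^(rT) = (116.54 − 6.0214)·e^(0.0237·9/12) = 110.5186 × 1.017934 = 112.5006
Value (long) = (F − K)·e^(−rT) = (112.5006 − 121.04) × 0.982382 = -8.3890
Short position value = −(long value) = R$8.39

R$8.39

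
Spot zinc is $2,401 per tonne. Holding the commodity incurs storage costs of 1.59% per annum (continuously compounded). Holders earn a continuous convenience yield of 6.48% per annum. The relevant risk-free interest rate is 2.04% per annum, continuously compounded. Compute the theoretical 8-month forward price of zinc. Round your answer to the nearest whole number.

Net carry = r + u − y = 0.0204 + 0.0159 − 0.0648 = -0.0285
F = S·e^((r+u−y)T) = 2401 · e^(-0.0285 × 8/12) = 2401 · e^-0.019000
= 2401 × 0.981179 = $2,356 per tonne

$2,356 per tonne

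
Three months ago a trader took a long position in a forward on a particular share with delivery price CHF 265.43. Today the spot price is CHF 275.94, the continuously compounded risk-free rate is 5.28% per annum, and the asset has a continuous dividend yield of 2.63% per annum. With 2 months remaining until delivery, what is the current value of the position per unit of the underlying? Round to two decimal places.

CHF 11.63

Current fair forward for the remaining 2 months: F = S·e^((r − q)·T), (r − q) = 0.0528 − 0.0263 = 0.0265
F = 275.94 · e^(0.0265 × 2/12) = 275.94 × 1.004426 = 277.1613
Value of long forward = (F − K)·e^(−rT) = (277.1613 − 265.43) · e^(−0.0528·2/12)
= 11.7313 × 0.991239 = 11.63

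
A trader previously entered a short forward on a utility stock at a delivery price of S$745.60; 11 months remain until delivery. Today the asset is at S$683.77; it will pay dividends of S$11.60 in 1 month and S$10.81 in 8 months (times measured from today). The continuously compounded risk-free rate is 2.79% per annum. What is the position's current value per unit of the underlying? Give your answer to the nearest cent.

S$65.19

PV(remaining dividends) I = 11.60·e^(−0.0279·1/12) + 10.81·e^(−0.0279·8/12) = 22.1839
Current forward F = (S − I)·e^(rT) = (683.77 − 22.1839)·e^(0.0279·11/12) = 661.5861 × 1.025905 = 678.7245
Value (long) = (F − K)·e^(−rT) = (678.7245 − 745.60) × 0.974749 = -65.1868
Short position value = −(long value) = S$65.19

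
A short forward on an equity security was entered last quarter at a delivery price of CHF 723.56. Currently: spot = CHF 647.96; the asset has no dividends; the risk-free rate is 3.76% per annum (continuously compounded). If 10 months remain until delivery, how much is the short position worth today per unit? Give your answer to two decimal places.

Current fair forward for the remaining 10 months: F = S·e^(r·T), r = 0.0376
F = 647.96 · e^(0.0376 × 10/12) = 647.96 × 1.031829 = 668.5839
Value of long forward = (F − K)·e^(−rT) = (668.5839 − 723.56) · e^(−0.0376·10/12)
= -54.9761 × 0.969152 = -53.28
Short position value = −(long value) = CHF 53.28

CHF 53.28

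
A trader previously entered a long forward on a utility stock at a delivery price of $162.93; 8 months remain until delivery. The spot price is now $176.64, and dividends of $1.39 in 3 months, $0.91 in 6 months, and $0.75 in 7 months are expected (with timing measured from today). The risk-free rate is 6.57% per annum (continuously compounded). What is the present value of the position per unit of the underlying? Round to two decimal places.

PV(remaining dividends) I = 1.39·e^(−0.0657·3/12) + 0.91·e^(−0.0657·6/12) + 0.75·e^(−0.0657·7/12) = 2.9697
Current forward F = (S − I)·e^(rT) = (176.64 − 2.9697)·e^(0.0657·8/12) = 173.6703 × 1.044773 = 181.4460
Value (long) = (F − K)·e^(−rT) = (181.4460 − 162.93) × 0.957145 = 17.7225
Value = $17.72

$17.72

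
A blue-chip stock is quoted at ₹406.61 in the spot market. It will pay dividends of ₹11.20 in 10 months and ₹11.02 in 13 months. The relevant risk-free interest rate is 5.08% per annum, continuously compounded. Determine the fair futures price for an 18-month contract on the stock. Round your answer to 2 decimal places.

₹415.96

PV(dividends) I = 11.20·e^(−0.0508·10/12) + 11.02·e^(−0.0508·13/12)
I = 10.7358 + 10.4299 = 21.1657
F = (S − I)·e^(rT) = (406.61 − 21.1657) · e^(0.0508·18/12)
= 385.4443 · e^0.076200 = 385.4443 × 1.079178 = ₹415.96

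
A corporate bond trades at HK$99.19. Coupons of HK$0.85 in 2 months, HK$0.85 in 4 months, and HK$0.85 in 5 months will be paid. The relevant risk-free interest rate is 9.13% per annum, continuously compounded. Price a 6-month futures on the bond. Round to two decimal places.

PV(coupons) I = 0.85·e^(−0.0913·2/12) + 0.85·e^(−0.0913·4/12) + 0.85·e^(−0.0913·5/12)
I = 0.8372 + 0.8245 + 0.8183 = 2.4800
F = (S − I)·e^(rT) = (99.19 − 2.4800) · e^(0.0913·6/12)
= 96.7100 · e^0.045650 = 96.7100 × 1.046708 = HK$101.23

HK$101.23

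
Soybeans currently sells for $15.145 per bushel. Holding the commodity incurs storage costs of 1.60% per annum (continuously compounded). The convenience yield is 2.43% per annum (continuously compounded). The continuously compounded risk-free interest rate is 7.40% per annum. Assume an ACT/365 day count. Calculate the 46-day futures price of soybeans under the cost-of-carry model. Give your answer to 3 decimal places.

Net carry = r + u − y = 0.0740 + 0.0160 − 0.0243 = 0.0657
F = S·e^((r+u−y)T) = 15.145 · e^(0.0657 × 46/365) = 15.145 · e^0.008280
= 15.145 × 1.008314 = $15.271 per bushel

$15.271 per bushel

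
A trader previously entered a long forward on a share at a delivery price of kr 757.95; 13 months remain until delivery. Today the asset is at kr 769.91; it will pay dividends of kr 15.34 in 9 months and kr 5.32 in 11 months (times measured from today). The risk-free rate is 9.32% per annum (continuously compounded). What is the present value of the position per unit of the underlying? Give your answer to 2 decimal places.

PV(remaining dividends) I = 15.34·e^(−0.0932·9/12) + 5.32·e^(−0.0932·11/12) = 19.1887
Current forward F = (S − I)·e^(rT) = (769.91 − 19.1887)·e^(0.0932·13/12) = 750.7213 × 1.106240 = 830.4779
Value (long) = (F − K)·e^(−rT) = (830.4779 − 757.95) × 0.903963 = 65.5625
Value = kr 65.56

kr 65.56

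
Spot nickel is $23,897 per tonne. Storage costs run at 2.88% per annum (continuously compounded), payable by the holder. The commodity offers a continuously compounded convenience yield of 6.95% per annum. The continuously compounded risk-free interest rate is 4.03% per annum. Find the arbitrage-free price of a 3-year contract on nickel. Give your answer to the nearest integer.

Net carry = r + u − y = 0.0403 + 0.0288 − 0.0695 = -0.0004
F = S·e^((r+u−y)T) = 23897 · e^(-0.0004 × 3) = 23897 · e^-0.001200
= 23897 × 0.998801 = $23,868 per tonne

$23,868 per tonne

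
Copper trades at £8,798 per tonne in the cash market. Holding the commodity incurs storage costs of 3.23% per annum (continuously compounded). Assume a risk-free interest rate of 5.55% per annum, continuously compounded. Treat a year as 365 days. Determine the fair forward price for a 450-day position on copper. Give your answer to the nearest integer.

Net carry = r + u − y = 0.0555 + 0.0323 − 0.0000 = 0.0878
F = S·e^((r+u−y)T) = 8798 · e^(0.0878 × 450/365) = 8798 · e^0.108247
= 8798 × 1.114323 = £9,804 per tonne

£9,804 per tonne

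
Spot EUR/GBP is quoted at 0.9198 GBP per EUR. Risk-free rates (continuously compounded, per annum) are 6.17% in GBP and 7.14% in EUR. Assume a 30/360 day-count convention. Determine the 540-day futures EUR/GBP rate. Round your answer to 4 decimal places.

F = S·e^((r_GBP − r_EUR)T) = 0.9198 · e^((0.0617 − 0.0714) × 540/360)
= 0.9198 · e^-0.014550 = 0.9198 × 0.985555
F = 0.9065 GBP per EUR

0.9065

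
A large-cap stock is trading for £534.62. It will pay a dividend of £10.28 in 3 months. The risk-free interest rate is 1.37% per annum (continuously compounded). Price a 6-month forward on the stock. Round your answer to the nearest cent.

£527.98

PV(dividends) I = 10.28·e^(−0.0137·3/12)
I = 10.2449
F = (S − I)·e^(rT) = (534.62 − 10.2449) · e^(0.0137·6/12)
= 524.3751 · e^0.006850 = 524.3751 × 1.006874 = £527.98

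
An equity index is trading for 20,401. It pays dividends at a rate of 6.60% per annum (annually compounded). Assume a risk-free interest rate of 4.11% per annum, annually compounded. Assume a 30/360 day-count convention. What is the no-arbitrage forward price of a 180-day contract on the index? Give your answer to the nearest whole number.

20,161

F = S · (1+r)^T / (1+q)^T
= 20401 × 1.020343 / 1.032473 = 20401 × 0.988252
F = 20,161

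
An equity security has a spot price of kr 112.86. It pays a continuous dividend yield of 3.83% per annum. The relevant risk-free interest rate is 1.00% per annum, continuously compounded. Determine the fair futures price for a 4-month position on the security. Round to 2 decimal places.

F = S·e^((r − q)T) = 112.86 · e^((0.0100 − 0.0383) × 4/12)
= 112.86 · e^-0.009433 = 112.86 × 0.990611
F = kr 111.80

kr 111.80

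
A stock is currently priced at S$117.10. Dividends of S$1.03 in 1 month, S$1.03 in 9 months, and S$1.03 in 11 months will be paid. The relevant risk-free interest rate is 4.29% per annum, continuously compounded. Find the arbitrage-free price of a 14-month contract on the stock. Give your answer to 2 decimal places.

S$119.94

PV(dividends) I = 1.03·e^(−0.0429·1/12) + 1.03·e^(−0.0429·9/12) + 1.03·e^(−0.0429·11/12)
I = 1.0263 + 0.9974 + 0.9903 = 3.0140
F = (S − I)·e^(rT) = (117.10 − 3.0140) · e^(0.0429·14/12)
= 114.0860 · e^0.050050 = 114.0860 × 1.051324 = S$119.94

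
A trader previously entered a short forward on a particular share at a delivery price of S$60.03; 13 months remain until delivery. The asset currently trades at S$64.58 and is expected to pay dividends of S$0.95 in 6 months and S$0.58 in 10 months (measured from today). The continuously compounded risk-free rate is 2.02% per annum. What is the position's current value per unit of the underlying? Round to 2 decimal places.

-S$4.34

PV(remaining dividends) I = 0.95·e^(−0.0202·6/12) + 0.58·e^(−0.0202·10/12) = 1.5108
Current forward F = (S − I)·e^(rT) = (64.58 − 1.5108)·e^(0.0202·13/12) = 63.0692 × 1.022125 = 64.4646
Value (long) = (F − K)·e^(−rT) = (64.4646 − 60.03) × 0.978354 = 4.3386
Short position value = −(long value) = -S$4.34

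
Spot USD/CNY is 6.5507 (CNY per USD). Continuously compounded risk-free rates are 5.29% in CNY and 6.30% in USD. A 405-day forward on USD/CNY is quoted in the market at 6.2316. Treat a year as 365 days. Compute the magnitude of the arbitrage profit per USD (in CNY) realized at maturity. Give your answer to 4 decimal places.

0.2461 per USD (in CNY)

Fair forward: F* = S·e^(carry·T), with carry = (r_CNY − r_USD) = 0.0529 − 0.0630 = -0.0101
F* = 6.5507 · e^(-0.0101 × 405/365) = 6.5507 · e^-0.011207 = 6.5507 × 0.988856 = 6.4777
Market 6.2316 < fair 6.4777: forward underpriced → reverse cash-and-carry (short spot, go long the forward).
At maturity, profit = |F_mkt − F*| = |6.2316 − 6.4777| = 0.2461 per USD (in CNY)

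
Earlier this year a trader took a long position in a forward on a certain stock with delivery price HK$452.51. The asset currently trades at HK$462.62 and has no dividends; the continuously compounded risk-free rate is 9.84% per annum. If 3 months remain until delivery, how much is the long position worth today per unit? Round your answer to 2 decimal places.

Current fair forward for the remaining 3 months: F = S·e^(r·T), r = 0.0984
F = 462.62 · e^(0.0984 × 3/12) = 462.62 × 1.024905 = 474.1416
Value of long forward = (F − K)·e^(−rT) = (474.1416 − 452.51) · e^(−0.0984·3/12)
= 21.6316 × 0.975700 = 21.11

HK$21.11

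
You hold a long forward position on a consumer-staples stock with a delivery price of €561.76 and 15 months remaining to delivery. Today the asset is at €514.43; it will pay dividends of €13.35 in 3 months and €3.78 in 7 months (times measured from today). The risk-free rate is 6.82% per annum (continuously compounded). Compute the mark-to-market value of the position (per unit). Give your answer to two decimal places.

-€18.18

PV(remaining dividends) I = 13.35·e^(−0.0682·3/12) + 3.78·e^(−0.0682·7/12) = 16.7569
Current forward F = (S − I)·e^(rT) = (514.43 − 16.7569)·e^(0.0682·15/12) = 497.6731 × 1.088989 = 541.9605
Value (long) = (F − K)·e^(−rT) = (541.9605 − 561.76) × 0.918283 = -18.1815
Value = -€18.18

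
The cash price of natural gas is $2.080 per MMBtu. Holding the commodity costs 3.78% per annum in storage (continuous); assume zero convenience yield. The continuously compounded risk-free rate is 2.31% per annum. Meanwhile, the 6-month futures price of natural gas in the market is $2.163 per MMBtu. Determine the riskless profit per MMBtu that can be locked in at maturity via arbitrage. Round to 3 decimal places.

Fair futures: F* = S·e^(carry·T), with carry = (r + u) = 0.0231 + 0.0378 = 0.0609
F* = 2.080 · e^(0.0609 × 6/12) = 2.080 · e^0.030450 = 2.080 × 1.030918 = $2.1443
Market $2.163 > fair $2.1443: forward overpriced → cash-and-carry (buy spot, short the forward).
At maturity, profit = |F_mkt − F*| = |2.163 − 2.1443| = $0.019 per MMBtu

$0.019 per MMBtu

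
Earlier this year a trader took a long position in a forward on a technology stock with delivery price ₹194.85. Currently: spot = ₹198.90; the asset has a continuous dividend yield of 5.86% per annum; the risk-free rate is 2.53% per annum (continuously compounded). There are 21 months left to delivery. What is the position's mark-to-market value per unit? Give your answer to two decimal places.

Current fair forward for the remaining 21 months: F = S·e^((r − q)·T), (r − q) = 0.0253 − 0.0586 = -0.0333
F = 198.90 · e^(-0.0333 × 21/12) = 198.90 × 0.943390 = 187.6403
Value of long forward = (F − K)·e^(−rT) = (187.6403 − 194.85) · e^(−0.0253·21/12)
= -7.2097 × 0.956691 = -6.90

-₹6.90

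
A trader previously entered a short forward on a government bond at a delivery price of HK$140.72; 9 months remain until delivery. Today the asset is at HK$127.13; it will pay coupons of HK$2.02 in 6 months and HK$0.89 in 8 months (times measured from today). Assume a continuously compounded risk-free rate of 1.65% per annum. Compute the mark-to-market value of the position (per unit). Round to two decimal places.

HK$14.74

PV(remaining coupons) I = 2.02·e^(−0.0165·6/12) + 0.89·e^(−0.0165·8/12) = 2.8837
Current forward F = (S − I)·e^(rT) = (127.13 − 2.8837)·e^(0.0165·9/12) = 124.2463 × 1.012452 = 125.7934
Value (long) = (F − K)·e^(−rT) = (125.7934 − 140.72) × 0.987701 = -14.7430
Short position value = −(long value) = HK$14.74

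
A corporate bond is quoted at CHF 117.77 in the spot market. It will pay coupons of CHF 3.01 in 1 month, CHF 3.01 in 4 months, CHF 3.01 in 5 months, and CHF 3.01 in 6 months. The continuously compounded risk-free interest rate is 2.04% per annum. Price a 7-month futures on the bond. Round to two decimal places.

PV(coupons) I = 3.01·e^(−0.0204·1/12) + 3.01·e^(−0.0204·4/12) + 3.01·e^(−0.0204·5/12) + 3.01·e^(−0.0204·6/12)
I = 3.0049 + 2.9896 + 2.9845 + 2.9795 = 11.9585
F = (S − I)·e^(rT) = (117.77 − 11.9585) · e^(0.0204·7/12)
= 105.8115 · e^0.011900 = 105.8115 × 1.011971 = CHF 107.08

CHF 107.08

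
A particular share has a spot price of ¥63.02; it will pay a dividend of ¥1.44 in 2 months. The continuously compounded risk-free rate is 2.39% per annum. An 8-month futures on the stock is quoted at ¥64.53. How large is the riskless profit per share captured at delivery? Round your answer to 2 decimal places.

¥1.96 per share

PV(dividends) I = 1.44·e^(−0.0239·2/12) = 1.4343
Fair futures F* = (S − I)·e^(rT) = (63.02 − 1.4343)·e^0.015933 = 61.5857 × 1.016061 = 62.5748
Market ¥64.53 > fair 62.5748: forward overpriced → cash-and-carry (borrow at r, buy the stock and collect the dividends, short the forward).
Profit at T = |F_mkt − F*| = |64.53 − 62.5748| = ¥1.96 per share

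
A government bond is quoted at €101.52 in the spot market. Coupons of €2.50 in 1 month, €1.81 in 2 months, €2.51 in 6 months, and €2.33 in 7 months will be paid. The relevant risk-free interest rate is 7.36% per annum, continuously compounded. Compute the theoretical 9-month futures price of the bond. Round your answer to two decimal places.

€97.85

PV(coupons) I = 2.50·e^(−0.0736·1/12) + 1.81·e^(−0.0736·2/12) + 2.51·e^(−0.0736·6/12) + 2.33·e^(−0.0736·7/12)
I = 2.4847 + 1.7879 + 2.4193 + 2.2321 = 8.9240
F = (S − I)·e^(rT) = (101.52 − 8.9240) · e^(0.0736·9/12)
= 92.5960 · e^0.055200 = 92.5960 × 1.056752 = €97.85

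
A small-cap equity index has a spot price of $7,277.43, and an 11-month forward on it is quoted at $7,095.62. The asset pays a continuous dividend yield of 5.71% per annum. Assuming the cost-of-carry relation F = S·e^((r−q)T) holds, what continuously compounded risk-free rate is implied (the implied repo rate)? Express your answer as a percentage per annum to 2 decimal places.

2.95%

From F = S·e^((r−q)T): (r − q) = ln(F/S)/T
ln(7095.62/7277.43) = ln(0.975017) = -0.025300
(r − q) = -0.025300 / (11/12) = -0.027600
r = ln(F/S)/T + q = -0.027600 + 0.0571 = 0.029500
r = 2.95%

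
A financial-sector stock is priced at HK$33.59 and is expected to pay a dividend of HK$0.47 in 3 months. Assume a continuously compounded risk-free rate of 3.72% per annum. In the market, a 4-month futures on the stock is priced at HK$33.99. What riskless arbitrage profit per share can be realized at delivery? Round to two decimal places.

PV(dividends) I = 0.47·e^(−0.0372·3/12) = 0.4656
Fair futures F* = (S − I)·e^(rT) = (33.59 − 0.4656)·e^0.012400 = 33.1244 × 1.012477 = 33.5377
Market HK$33.99 > fair 33.5377: forward overpriced → cash-and-carry (borrow at r, buy the stock and collect the dividends, short the forward).
Profit at T = |F_mkt − F*| = |33.99 − 33.5377| = HK$0.45 per share

HK$0.45 per share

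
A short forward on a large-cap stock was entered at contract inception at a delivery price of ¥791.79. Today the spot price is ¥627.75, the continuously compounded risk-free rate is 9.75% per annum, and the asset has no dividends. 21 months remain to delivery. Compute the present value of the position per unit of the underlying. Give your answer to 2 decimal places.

¥39.84

Current fair forward for the remaining 21 months: F = S·e^(r·T), r = 0.0975
F = 627.75 · e^(0.0975 × 21/12) = 627.75 × 1.186046 = 744.5404
Value of long forward = (F − K)·e^(−rT) = (744.5404 − 791.79) · e^(−0.0975·21/12)
= -47.2496 × 0.843138 = -39.84
Short position value = −(long value) = ¥39.84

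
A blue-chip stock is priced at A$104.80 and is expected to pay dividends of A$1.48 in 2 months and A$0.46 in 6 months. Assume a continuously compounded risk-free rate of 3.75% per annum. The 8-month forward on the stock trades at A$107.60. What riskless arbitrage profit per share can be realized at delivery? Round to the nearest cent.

PV(dividends) I = 1.48·e^(−0.0375·2/12) + 0.46·e^(−0.0375·6/12) = 1.9222
Fair forward F* = (S − I)·e^(rT) = (104.80 − 1.9222)·e^0.025000 = 102.8778 × 1.025315 = 105.4822
Market A$107.60 > fair 105.4822: forward overpriced → cash-and-carry (borrow at r, buy the stock and collect the dividends, short the forward).
Profit at T = |F_mkt − F*| = |107.60 − 105.4822| = A$2.12 per share

A$2.12 per share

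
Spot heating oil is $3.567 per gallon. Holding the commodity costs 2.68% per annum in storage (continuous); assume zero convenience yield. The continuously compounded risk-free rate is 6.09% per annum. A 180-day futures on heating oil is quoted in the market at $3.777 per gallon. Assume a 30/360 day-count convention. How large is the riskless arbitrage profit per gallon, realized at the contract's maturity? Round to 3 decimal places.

Fair futures: F* = S·e^(carry·T), with carry = (r + u) = 0.0609 + 0.0268 = 0.0877
F* = 3.567 · e^(0.0877 × 180/360) = 3.567 · e^0.043850 = 3.567 × 1.044826 = $3.7269
Market $3.777 > fair $3.7269: forward overpriced → cash-and-carry (buy spot, short the forward).
At maturity, profit = |F_mkt − F*| = |3.777 − 3.7269| = $0.050 per gallon

$0.050 per gallon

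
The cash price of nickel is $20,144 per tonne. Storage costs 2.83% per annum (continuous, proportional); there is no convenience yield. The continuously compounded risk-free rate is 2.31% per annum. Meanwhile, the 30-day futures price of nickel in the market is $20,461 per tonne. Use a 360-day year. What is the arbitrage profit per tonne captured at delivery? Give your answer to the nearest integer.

Fair futures: F* = S·e^(carry·T), with carry = (r + u) = 0.0231 + 0.0283 = 0.0514
F* = 20144 · e^(0.0514 × 30/360) = 20144 · e^0.004283 = 20144 × 1.004292 = $20230.4580
Market $20461 > fair $20230.4580: forward overpriced → cash-and-carry (buy spot, short the forward).
At maturity, profit = |F_mkt − F*| = |20461 − 20230.4580| = $231 per tonne

$231 per tonne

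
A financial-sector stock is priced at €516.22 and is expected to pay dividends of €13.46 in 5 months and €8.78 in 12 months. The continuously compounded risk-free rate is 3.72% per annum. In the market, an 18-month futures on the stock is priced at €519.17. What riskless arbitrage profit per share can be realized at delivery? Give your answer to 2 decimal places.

PV(dividends) I = 13.46·e^(−0.0372·5/12) + 8.78·e^(−0.0372·12/12) = 21.7124
Fair futures F* = (S − I)·e^(rT) = (516.22 − 21.7124)·e^0.055800 = 494.5076 × 1.057386 = 522.8854
Market €519.17 < fair 522.8854: forward underpriced → reverse cash-and-carry (short the stock, invest proceeds at r, pay the dividends, go long the forward).
Profit at T = |F_mkt − F*| = |519.17 − 522.8854| = €3.72 per share

€3.72 per share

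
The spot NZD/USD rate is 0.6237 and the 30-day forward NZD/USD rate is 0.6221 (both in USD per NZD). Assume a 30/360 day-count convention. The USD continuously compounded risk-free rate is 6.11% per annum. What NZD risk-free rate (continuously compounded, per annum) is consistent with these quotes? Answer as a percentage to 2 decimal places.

F = S·e^((r_USD − r_NZD)T) ⇒ r_NZD = r_USD − ln(F/S)/T
ln(0.6221/0.6237) = -0.002569; /(30/360) = -0.030828
r_NZD = 0.0611 + 0.030828 = 0.091928
r_NZD = 9.19%

9.19%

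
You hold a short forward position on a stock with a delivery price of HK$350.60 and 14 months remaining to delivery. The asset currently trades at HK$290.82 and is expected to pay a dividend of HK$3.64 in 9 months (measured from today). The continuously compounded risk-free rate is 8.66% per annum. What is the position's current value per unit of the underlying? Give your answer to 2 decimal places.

PV(remaining dividends) I = 3.64·e^(−0.0866·9/12) = 3.4111
Current forward F = (S − I)·e^(rT) = (290.82 − 3.4111)·e^(0.0866·14/12) = 287.4089 × 1.106314 = 317.9645
Value (long) = (F − K)·e^(−rT) = (317.9645 − 350.60) × 0.903903 = -29.4993
Short position value = −(long value) = HK$29.50

HK$29.50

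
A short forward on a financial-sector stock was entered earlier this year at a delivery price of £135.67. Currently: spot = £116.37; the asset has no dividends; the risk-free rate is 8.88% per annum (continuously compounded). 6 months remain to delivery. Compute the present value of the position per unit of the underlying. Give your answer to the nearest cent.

Current fair forward for the remaining 6 months: F = S·e^(r·T), r = 0.0888
F = 116.37 · e^(0.0888 × 6/12) = 116.37 × 1.045400 = 121.6532
Value of long forward = (F − K)·e^(−rT) = (121.6532 − 135.67) · e^(−0.0888·6/12)
= -14.0168 × 0.956571 = -13.41
Short position value = −(long value) = £13.41

£13.41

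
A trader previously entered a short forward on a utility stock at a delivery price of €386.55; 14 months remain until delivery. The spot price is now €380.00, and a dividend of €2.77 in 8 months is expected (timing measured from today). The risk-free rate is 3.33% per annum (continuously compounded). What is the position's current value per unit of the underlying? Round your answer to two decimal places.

-€5.47

PV(remaining dividends) I = 2.77·e^(−0.0333·8/12) = 2.7092
Current forward F = (S − I)·e^(rT) = (380.00 − 2.7092)·e^(0.0333·14/12) = 377.2908 × 1.039615 = 392.2372
Value (long) = (F − K)·e^(−rT) = (392.2372 − 386.55) × 0.961895 = 5.4705
Short position value = −(long value) = -€5.47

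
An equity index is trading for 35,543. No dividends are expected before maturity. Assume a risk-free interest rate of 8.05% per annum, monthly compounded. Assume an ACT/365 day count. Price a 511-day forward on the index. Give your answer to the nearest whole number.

39,768

F = S · (1+r/12)^(12T)
= 35543 × 1.118875
F = 39,768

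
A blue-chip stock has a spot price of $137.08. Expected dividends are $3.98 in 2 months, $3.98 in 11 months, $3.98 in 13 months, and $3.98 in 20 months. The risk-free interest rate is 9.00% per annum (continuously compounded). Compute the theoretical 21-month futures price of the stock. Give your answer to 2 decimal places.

$143.35

PV(dividends) I = 3.98·e^(−0.0900·2/12) + 3.98·e^(−0.0900·11/12) + 3.98·e^(−0.0900·13/12) + 3.98·e^(−0.0900·20/12)
I = 3.9207 + 3.6648 + 3.6103 + 3.4256 = 14.6214
F = (S − I)·e^(rT) = (137.08 − 14.6214) · e^(0.0900·21/12)
= 122.4586 · e^0.157500 = 122.4586 × 1.170581 = $143.35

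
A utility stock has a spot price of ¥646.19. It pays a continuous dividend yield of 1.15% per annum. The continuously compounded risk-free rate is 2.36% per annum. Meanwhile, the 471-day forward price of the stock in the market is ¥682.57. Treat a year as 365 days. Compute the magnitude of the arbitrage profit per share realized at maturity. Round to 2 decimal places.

¥26.21 per share

Fair forward: F* = S·e^(carry·T), with carry = (r − q) = 0.0236 − 0.0115 = 0.0121
F* = 646.19 · e^(0.0121 × 471/365) = 646.19 · e^0.015614 = 646.19 × 1.015737 = ¥656.3591
Market ¥682.57 > fair ¥656.3591: forward overpriced → cash-and-carry (buy spot, short the forward).
At maturity, profit = |F_mkt − F*| = |682.57 − 656.3591| = ¥26.21 per share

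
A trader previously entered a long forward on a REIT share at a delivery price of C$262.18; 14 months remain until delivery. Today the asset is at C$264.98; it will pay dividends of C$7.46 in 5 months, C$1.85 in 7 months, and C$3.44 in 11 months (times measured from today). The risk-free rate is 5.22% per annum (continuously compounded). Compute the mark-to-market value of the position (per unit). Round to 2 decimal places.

C$5.92

PV(remaining dividends) I = 7.46·e^(−0.0522·5/12) + 1.85·e^(−0.0522·7/12) + 3.44·e^(−0.0522·11/12) = 12.3733
Current forward F = (S − I)·e^(rT) = (264.98 − 12.3733)·e^(0.0522·14/12) = 252.6067 × 1.062793 = 268.4686
Value (long) = (F − K)·e^(−rT) = (268.4686 − 262.18) × 0.940917 = 5.9171
Value = C$5.92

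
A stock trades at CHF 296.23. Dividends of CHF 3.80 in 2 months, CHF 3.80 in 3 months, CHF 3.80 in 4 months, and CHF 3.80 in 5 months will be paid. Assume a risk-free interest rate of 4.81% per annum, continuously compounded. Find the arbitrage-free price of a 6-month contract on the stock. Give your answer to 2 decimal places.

PV(dividends) I = 3.80·e^(−0.0481·2/12) + 3.80·e^(−0.0481·3/12) + 3.80·e^(−0.0481·4/12) + 3.80·e^(−0.0481·5/12)
I = 3.7697 + 3.7546 + 3.7396 + 3.7246 = 14.9885
F = (S − I)·e^(rT) = (296.23 − 14.9885) · e^(0.0481·6/12)
= 281.2415 · e^0.024050 = 281.2415 × 1.024342 = CHF 288.09

CHF 288.09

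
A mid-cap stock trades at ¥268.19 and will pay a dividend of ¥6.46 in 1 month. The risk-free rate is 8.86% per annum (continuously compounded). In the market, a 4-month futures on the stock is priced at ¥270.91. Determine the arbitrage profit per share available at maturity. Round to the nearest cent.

¥1.29 per share

PV(dividends) I = 6.46·e^(−0.0886·1/12) = 6.4125
Fair futures F* = (S − I)·e^(rT) = (268.19 − 6.4125)·e^0.029533 = 261.7775 × 1.029973 = 269.6238
Market ¥270.91 > fair 269.6238: forward overpriced → cash-and-carry (borrow at r, buy the stock and collect the dividends, short the forward).
Profit at T = |F_mkt − F*| = |270.91 − 269.6238| = ¥1.29 per share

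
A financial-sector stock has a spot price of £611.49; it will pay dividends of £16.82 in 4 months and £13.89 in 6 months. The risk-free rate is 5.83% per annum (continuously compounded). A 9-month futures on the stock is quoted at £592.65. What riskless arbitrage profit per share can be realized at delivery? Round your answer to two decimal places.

PV(dividends) I = 16.82·e^(−0.0583·4/12) + 13.89·e^(−0.0583·6/12) = 29.9872
Fair futures F* = (S − I)·e^(rT) = (611.49 − 29.9872)·e^0.043725 = 581.5028 × 1.044695 = 607.4931
Market £592.65 < fair 607.4931: forward underpriced → reverse cash-and-carry (short the stock, invest proceeds at r, pay the dividends, go long the forward).
Profit at T = |F_mkt − F*| = |592.65 − 607.4931| = £14.84 per share

£14.84 per share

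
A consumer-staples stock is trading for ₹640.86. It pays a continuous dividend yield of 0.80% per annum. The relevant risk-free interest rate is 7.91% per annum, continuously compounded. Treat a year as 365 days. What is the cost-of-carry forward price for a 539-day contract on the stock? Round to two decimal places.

F = S·e^((r − q)T) = 640.86 · e^((0.0791 − 0.0080) × 539/365)
= 640.86 · e^0.104994 = 640.86 × 1.110704
F = ₹711.81

₹711.81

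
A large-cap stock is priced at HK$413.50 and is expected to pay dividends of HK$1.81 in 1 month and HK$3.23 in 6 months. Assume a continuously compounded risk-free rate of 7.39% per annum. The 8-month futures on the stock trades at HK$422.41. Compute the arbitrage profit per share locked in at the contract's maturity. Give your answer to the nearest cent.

PV(dividends) I = 1.81·e^(−0.0739·1/12) + 3.23·e^(−0.0739·6/12) = 4.9117
Fair futures F* = (S − I)·e^(rT) = (413.50 − 4.9117)·e^0.049267 = 408.5883 × 1.050501 = 429.2224
Market HK$422.41 < fair 429.2224: forward underpriced → reverse cash-and-carry (short the stock, invest proceeds at r, pay the dividends, go long the forward).
Profit at T = |F_mkt − F*| = |422.41 − 429.2224| = HK$6.81 per share

HK$6.81 per share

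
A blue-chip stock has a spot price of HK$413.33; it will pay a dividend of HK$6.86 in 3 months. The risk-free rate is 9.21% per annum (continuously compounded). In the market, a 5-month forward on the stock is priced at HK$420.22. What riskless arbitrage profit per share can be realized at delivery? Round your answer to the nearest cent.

HK$2.31 per share

PV(dividends) I = 6.86·e^(−0.0921·3/12) = 6.7039
Fair forward F* = (S − I)·e^(rT) = (413.33 − 6.7039)·e^0.038375 = 406.6261 × 1.039121 = 422.5337
Market HK$420.22 < fair 422.5337: forward underpriced → reverse cash-and-carry (short the stock, invest proceeds at r, pay the dividends, go long the forward).
Profit at T = |F_mkt − F*| = |420.22 − 422.5337| = HK$2.31 per share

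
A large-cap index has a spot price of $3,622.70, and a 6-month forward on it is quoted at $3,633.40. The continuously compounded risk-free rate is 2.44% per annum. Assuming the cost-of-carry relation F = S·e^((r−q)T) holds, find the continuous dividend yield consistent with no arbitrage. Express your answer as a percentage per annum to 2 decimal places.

1.85%

From F = S·e^((r−q)T): (r − q) = ln(F/S)/T
ln(3633.40/3622.70) = ln(1.002954) = 0.002950
(r − q) = 0.002950 / (6/12) = 0.005900
q = r − ln(F/S)/T = 0.0244 − 0.005900 = 0.018500
q = 1.85%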